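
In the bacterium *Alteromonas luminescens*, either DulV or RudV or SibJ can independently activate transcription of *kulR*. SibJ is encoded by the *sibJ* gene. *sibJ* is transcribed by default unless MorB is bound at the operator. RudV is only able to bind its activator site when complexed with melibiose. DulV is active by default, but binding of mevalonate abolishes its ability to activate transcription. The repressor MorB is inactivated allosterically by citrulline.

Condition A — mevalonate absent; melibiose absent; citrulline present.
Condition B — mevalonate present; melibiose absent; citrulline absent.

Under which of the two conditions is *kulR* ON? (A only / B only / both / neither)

Condition A:
Mevalonate is absent, so DulV is active.
Melibiose is absent, so RudV is inactive.
Citrulline is present, so MorB is inactive.
With no repressor bound, *sibJ* is transcribed.
So SibJ is produced and active.
Activator DulV is present, so *kulR* is transcribed.
→ *kulR* is ON in A.
Condition B:
Mevalonate is present, so DulV is inactive.
Melibiose is absent, so RudV is inactive.
Citrulline is absent, so MorB is active.
With repressor MorB bound, *sibJ* is not transcribed.
So SibJ is not produced.
No activator is available at the *kulR* promoter, so *kulR* is not transcribed.
→ *kulR* is OFF in B.

A only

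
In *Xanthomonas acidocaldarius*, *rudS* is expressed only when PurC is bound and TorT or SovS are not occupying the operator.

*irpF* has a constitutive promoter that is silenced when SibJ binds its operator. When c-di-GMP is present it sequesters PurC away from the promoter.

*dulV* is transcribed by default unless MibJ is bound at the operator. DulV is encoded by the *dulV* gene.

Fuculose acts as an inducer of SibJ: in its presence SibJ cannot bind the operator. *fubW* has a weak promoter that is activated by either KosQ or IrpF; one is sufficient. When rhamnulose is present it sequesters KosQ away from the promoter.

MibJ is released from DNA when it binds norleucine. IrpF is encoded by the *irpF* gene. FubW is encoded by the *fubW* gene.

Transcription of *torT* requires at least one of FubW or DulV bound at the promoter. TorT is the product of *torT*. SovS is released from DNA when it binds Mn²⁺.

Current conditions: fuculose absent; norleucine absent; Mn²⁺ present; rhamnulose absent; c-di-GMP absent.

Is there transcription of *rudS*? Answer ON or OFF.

c-di-GMP is absent, so PurC is active.
Rhamnulose is absent, so KosQ is active.
Fuculose is absent, so SibJ is active.
With repressor SibJ bound, *irpF* is not transcribed.
So IrpF is not produced.
Activator KosQ is present, so *fubW* is transcribed.
So FubW is produced and active.
Norleucine is absent, so MibJ is active.
With repressor MibJ bound, *dulV* is not transcribed.
So DulV is not produced.
Activator FubW is present, so *torT* is transcribed.
So TorT is produced and active.
Mn²⁺ is present, so SovS is inactive.
With repressor TorT bound, *rudS* is not transcribed.

OFF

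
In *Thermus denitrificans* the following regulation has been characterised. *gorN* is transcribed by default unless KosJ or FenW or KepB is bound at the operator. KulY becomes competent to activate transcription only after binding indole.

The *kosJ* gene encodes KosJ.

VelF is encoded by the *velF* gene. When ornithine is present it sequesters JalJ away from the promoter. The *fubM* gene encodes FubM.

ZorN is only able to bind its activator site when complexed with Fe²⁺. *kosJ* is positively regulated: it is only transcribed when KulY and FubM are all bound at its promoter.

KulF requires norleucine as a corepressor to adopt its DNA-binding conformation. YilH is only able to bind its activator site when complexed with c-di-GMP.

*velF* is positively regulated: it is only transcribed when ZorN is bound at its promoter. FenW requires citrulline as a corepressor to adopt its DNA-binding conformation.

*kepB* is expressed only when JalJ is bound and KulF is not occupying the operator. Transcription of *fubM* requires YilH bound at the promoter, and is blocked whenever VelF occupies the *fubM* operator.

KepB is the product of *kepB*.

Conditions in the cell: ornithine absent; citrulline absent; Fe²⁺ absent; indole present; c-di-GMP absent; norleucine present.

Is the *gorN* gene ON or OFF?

Indole is present, so KulY is active.
Fe²⁺ is absent, so ZorN is inactive.
Required activator ZorN is absent, so *velF* is not transcribed.
So VelF is not produced.
c-di-GMP is absent, so YilH is inactive.
Required activator YilH is absent, so *fubM* is not transcribed.
So FubM is not produced.
Required activator FubM is absent, so *kosJ* is not transcribed.
So KosJ is not produced.
Citrulline is absent, so FenW is inactive.
Norleucine is present, so KulF is active.
Ornithine is absent, so JalJ is active.
With repressor KulF bound, *kepB* is not transcribed.
So KepB is not produced.
With no repressor bound, *gorN* is transcribed.

ON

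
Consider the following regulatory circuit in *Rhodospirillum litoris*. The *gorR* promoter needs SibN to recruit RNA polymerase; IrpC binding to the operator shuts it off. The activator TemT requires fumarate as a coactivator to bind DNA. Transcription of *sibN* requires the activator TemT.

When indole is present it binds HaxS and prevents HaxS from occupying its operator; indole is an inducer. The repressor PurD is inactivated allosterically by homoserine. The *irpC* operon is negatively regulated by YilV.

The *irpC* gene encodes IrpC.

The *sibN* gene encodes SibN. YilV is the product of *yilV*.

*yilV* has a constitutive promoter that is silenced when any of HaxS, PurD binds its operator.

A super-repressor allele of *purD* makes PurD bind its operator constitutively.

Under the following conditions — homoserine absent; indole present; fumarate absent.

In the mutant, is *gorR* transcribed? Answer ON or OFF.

OFF

Fumarate is absent, so TemT is inactive.
Required activator TemT is absent, so *sibN* is not transcribed.
So SibN is not produced.
Indole is present, so HaxS is inactive.
PurD is constitutively active in this strain.
With repressor PurD bound, *yilV* is not transcribed.
So YilV is not produced.
With no repressor bound, *irpC* is transcribed.
So IrpC is produced and active.
With repressor IrpC bound, *gorR* is not transcribed.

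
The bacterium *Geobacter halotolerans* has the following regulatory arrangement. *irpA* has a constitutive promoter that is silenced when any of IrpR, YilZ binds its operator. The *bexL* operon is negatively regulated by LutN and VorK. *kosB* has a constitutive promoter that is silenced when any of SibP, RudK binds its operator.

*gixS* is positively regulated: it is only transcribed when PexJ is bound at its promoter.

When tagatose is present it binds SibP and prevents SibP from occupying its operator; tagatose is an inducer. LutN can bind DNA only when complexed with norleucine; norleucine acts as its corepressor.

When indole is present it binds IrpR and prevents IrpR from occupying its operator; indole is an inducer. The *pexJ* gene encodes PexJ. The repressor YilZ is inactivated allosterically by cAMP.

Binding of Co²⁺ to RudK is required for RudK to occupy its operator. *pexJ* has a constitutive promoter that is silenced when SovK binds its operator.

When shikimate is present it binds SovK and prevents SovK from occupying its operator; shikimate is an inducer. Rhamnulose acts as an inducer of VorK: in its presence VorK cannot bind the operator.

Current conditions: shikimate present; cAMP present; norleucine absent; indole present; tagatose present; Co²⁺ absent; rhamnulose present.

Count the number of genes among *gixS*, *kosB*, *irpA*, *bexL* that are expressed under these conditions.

4

Shikimate is present, so SovK is inactive.
With no repressor bound, *pexJ* is transcribed.
So PexJ is produced and active.
No repressor is bound and PexJ is active, so *gixS* is transcribed.
→ *gixS* is ON.
Tagatose is present, so SibP is inactive.
Co²⁺ is absent, so RudK is inactive.
With no repressor bound, *kosB* is transcribed.
→ *kosB* is ON.
Indole is present, so IrpR is inactive.
cAMP is present, so YilZ is inactive.
With no repressor bound, *irpA* is transcribed.
→ *irpA* is ON.
Norleucine is absent, so LutN is inactive.
Rhamnulose is present, so VorK is inactive.
With no repressor bound, *bexL* is transcribed.
→ *bexL* is ON.
4 of the 4 genes are transcribed.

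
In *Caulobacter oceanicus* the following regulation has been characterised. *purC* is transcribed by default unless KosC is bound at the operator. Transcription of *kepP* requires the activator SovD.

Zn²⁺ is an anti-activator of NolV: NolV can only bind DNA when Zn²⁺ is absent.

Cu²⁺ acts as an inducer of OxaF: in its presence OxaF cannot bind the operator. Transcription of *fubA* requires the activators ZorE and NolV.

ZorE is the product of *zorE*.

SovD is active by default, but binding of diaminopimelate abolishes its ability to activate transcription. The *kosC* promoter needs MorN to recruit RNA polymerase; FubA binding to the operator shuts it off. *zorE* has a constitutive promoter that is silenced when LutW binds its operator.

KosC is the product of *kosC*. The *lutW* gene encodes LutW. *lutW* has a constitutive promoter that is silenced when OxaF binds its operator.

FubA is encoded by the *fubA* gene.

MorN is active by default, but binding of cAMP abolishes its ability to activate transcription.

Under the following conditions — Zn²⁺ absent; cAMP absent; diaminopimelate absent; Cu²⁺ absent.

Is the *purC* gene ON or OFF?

ON

Cu²⁺ is absent, so OxaF is active.
With repressor OxaF bound, *lutW* is not transcribed.
So LutW is not produced.
With no repressor bound, *zorE* is transcribed.
So ZorE is produced and active.
Zn²⁺ is absent, so NolV is active.
No repressor is bound and ZorE and NolV are active, so *fubA* is transcribed.
So FubA is produced and active.
cAMP is absent, so MorN is active.
With repressor FubA bound, *kosC* is not transcribed.
So KosC is not produced.
With no repressor bound, *purC* is transcribed.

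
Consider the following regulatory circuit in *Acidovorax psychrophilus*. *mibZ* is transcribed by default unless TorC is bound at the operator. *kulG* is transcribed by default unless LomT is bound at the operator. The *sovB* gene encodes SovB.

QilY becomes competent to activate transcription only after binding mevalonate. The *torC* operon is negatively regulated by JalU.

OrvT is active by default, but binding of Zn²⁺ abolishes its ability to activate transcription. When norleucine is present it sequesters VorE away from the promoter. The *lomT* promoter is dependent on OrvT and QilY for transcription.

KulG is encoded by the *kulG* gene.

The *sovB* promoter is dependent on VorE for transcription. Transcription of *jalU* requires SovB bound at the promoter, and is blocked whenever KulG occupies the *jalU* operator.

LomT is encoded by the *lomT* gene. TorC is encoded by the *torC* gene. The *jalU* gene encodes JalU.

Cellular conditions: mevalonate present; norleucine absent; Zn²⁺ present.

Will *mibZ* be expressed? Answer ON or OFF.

Zn²⁺ is present, so OrvT is inactive.
Mevalonate is present, so QilY is active.
Required activator OrvT is absent, so *lomT* is not transcribed.
So LomT is not produced.
With no repressor bound, *kulG* is transcribed.
So KulG is produced and active.
Norleucine is absent, so VorE is active.
No repressor is bound and VorE is active, so *sovB* is transcribed.
So SovB is produced and active.
With repressor KulG bound, *jalU* is not transcribed.
So JalU is not produced.
With no repressor bound, *torC* is transcribed.
So TorC is produced and active.
With repressor TorC bound, *mibZ* is not transcribed.

OFF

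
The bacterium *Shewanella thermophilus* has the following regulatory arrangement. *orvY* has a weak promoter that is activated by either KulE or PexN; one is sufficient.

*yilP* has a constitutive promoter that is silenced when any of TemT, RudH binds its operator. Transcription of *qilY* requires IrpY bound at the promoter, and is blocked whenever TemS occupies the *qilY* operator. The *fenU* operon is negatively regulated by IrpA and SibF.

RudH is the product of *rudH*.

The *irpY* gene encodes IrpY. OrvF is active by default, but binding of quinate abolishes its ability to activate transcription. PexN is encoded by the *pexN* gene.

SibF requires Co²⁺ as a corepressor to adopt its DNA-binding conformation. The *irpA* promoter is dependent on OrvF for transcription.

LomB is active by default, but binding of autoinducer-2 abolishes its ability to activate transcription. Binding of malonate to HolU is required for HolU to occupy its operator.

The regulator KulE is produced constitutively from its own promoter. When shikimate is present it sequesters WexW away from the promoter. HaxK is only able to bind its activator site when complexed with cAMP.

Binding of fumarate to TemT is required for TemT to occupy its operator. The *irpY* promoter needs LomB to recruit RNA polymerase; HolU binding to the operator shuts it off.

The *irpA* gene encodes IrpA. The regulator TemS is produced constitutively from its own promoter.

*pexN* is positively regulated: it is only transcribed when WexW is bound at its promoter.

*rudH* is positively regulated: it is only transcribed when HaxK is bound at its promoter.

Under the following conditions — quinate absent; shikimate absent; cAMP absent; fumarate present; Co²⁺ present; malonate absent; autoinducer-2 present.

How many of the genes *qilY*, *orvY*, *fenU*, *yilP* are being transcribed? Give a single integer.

TemS is produced constitutively and is active.
Autoinducer-2 is present, so LomB is inactive.
Malonate is absent, so HolU is inactive.
Required activator LomB is absent, so *irpY* is not transcribed.
So IrpY is not produced.
With repressor TemS bound, *qilY* is not transcribed.
→ *qilY* is OFF.
KulE is produced constitutively and is active.
Shikimate is absent, so WexW is active.
No repressor is bound and WexW is active, so *pexN* is transcribed.
So PexN is produced and active.
Activator KulE is present, so *orvY* is transcribed.
→ *orvY* is ON.
Quinate is absent, so OrvF is active.
No repressor is bound and OrvF is active, so *irpA* is transcribed.
So IrpA is produced and active.
Co²⁺ is present, so SibF is active.
With repressor IrpA bound, *fenU* is not transcribed.
→ *fenU* is OFF.
Fumarate is present, so TemT is active.
cAMP is absent, so HaxK is inactive.
Required activator HaxK is absent, so *rudH* is not transcribed.
So RudH is not produced.
With repressor TemT bound, *yilP* is not transcribed.
→ *yilP* is OFF.
1 of the 4 genes is transcribed.

1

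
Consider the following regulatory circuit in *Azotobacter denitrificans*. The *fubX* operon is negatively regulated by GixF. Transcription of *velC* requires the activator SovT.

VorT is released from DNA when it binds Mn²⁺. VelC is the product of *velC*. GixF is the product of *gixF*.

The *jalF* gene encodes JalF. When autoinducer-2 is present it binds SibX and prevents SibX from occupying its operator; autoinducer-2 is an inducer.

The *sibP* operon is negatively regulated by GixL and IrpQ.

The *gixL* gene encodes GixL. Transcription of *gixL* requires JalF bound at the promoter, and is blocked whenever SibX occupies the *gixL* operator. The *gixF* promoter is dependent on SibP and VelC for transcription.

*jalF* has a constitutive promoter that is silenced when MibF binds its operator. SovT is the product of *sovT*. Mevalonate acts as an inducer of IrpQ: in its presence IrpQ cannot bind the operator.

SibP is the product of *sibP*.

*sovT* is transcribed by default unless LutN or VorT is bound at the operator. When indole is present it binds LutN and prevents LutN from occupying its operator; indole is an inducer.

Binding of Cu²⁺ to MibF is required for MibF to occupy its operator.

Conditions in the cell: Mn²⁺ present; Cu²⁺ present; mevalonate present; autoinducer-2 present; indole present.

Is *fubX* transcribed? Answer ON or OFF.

Cu²⁺ is present, so MibF is active.
With repressor MibF bound, *jalF* is not transcribed.
So JalF is not produced.
Autoinducer-2 is present, so SibX is inactive.
Required activator JalF is absent, so *gixL* is not transcribed.
So GixL is not produced.
Mevalonate is present, so IrpQ is inactive.
With no repressor bound, *sibP* is transcribed.
So SibP is produced and active.
Indole is present, so LutN is inactive.
Mn²⁺ is present, so VorT is inactive.
With no repressor bound, *sovT* is transcribed.
So SovT is produced and active.
No repressor is bound and SovT is active, so *velC* is transcribed.
So VelC is produced and active.
No repressor is bound and SibP and VelC are active, so *gixF* is transcribed.
So GixF is produced and active.
With repressor GixF bound, *fubX* is not transcribed.

OFF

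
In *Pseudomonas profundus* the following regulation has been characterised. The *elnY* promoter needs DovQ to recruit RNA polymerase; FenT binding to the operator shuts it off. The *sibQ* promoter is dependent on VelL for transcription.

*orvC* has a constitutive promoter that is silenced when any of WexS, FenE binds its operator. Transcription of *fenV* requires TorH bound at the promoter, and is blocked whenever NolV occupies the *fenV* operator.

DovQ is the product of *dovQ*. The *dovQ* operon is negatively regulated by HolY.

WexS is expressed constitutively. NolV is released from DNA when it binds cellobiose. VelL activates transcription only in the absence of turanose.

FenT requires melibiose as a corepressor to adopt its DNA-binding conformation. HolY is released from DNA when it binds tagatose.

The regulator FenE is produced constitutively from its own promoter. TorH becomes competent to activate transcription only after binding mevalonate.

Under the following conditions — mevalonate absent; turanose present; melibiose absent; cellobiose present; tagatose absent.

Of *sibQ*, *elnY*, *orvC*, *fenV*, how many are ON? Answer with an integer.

0

Turanose is present, so VelL is inactive.
Required activator VelL is absent, so *sibQ* is not transcribed.
→ *sibQ* is OFF.
Tagatose is absent, so HolY is active.
With repressor HolY bound, *dovQ* is not transcribed.
So DovQ is not produced.
Melibiose is absent, so FenT is inactive.
Required activator DovQ is absent, so *elnY* is not transcribed.
→ *elnY* is OFF.
WexS is produced constitutively and is active.
FenE is produced constitutively and is active.
With repressor WexS bound, *orvC* is not transcribed.
→ *orvC* is OFF.
Mevalonate is absent, so TorH is inactive.
Cellobiose is present, so NolV is inactive.
Required activator TorH is absent, so *fenV* is not transcribed.
→ *fenV* is OFF.
0 of the 4 genes are transcribed.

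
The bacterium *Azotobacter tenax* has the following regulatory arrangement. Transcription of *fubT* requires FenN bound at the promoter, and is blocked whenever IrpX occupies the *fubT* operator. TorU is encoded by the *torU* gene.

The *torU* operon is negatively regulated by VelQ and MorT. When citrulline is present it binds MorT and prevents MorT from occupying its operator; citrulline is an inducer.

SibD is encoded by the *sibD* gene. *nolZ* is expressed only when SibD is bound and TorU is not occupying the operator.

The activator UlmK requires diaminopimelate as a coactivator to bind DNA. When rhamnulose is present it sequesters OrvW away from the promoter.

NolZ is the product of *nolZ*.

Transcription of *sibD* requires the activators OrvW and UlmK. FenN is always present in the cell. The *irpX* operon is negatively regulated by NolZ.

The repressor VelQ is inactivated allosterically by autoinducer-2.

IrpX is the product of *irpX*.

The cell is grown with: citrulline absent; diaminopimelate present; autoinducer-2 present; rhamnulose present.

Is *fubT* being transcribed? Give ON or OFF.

FenN is produced constitutively and is active.
Rhamnulose is present, so OrvW is inactive.
Diaminopimelate is present, so UlmK is active.
Required activator OrvW is absent, so *sibD* is not transcribed.
So SibD is not produced.
Autoinducer-2 is present, so VelQ is inactive.
Citrulline is absent, so MorT is active.
With repressor MorT bound, *torU* is not transcribed.
So TorU is not produced.
Required activator SibD is absent, so *nolZ* is not transcribed.
So NolZ is not produced.
With no repressor bound, *irpX* is transcribed.
So IrpX is produced and active.
With repressor IrpX bound, *fubT* is not transcribed.

OFF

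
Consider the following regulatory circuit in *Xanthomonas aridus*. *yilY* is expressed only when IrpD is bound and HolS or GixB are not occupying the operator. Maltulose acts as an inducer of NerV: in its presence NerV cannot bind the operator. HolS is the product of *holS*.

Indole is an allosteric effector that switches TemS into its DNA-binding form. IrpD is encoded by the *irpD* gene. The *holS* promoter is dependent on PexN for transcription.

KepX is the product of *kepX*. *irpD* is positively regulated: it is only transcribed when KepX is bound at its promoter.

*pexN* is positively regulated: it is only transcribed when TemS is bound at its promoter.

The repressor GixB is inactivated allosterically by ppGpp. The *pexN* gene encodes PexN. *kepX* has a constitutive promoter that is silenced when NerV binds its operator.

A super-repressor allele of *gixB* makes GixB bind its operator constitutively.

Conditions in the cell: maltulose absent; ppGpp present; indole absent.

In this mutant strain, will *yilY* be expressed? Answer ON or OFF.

Indole is absent, so TemS is inactive.
Required activator TemS is absent, so *pexN* is not transcribed.
So PexN is not produced.
Required activator PexN is absent, so *holS* is not transcribed.
So HolS is not produced.
Maltulose is absent, so NerV is active.
With repressor NerV bound, *kepX* is not transcribed.
So KepX is not produced.
Required activator KepX is absent, so *irpD* is not transcribed.
So IrpD is not produced.
GixB is constitutively active in this strain.
With repressor GixB bound, *yilY* is not transcribed.

OFF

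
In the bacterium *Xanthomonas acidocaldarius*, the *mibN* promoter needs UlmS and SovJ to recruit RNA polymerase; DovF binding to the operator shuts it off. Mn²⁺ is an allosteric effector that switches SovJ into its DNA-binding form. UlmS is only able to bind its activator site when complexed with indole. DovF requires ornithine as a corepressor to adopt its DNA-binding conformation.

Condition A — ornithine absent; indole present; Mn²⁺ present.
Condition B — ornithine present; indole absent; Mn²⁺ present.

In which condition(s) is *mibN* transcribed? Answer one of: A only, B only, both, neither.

Condition A:
Ornithine is absent, so DovF is inactive.
Indole is present, so UlmS is active.
Mn²⁺ is present, so SovJ is active.
No repressor is bound and UlmS and SovJ are active, so *mibN* is transcribed.
→ *mibN* is ON in A.
Condition B:
Ornithine is present, so DovF is active.
Indole is absent, so UlmS is inactive.
Mn²⁺ is present, so SovJ is active.
With repressor DovF bound, *mibN* is not transcribed.
→ *mibN* is OFF in B.

A only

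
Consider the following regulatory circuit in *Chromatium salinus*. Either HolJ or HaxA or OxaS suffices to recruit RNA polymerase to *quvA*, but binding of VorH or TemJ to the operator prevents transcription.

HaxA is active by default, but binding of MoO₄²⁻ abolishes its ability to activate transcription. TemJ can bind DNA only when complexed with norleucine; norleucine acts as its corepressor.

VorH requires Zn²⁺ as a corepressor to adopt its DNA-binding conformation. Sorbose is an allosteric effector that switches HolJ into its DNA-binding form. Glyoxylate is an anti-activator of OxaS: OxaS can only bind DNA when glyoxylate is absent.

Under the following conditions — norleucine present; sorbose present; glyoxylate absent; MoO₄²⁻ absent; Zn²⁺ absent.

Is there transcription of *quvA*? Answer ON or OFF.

OFF

Zn²⁺ is absent, so VorH is inactive.
Sorbose is present, so HolJ is active.
MoO₄²⁻ is absent, so HaxA is active.
Glyoxylate is absent, so OxaS is active.
Norleucine is present, so TemJ is active.
With repressor TemJ bound, *quvA* is not transcribed.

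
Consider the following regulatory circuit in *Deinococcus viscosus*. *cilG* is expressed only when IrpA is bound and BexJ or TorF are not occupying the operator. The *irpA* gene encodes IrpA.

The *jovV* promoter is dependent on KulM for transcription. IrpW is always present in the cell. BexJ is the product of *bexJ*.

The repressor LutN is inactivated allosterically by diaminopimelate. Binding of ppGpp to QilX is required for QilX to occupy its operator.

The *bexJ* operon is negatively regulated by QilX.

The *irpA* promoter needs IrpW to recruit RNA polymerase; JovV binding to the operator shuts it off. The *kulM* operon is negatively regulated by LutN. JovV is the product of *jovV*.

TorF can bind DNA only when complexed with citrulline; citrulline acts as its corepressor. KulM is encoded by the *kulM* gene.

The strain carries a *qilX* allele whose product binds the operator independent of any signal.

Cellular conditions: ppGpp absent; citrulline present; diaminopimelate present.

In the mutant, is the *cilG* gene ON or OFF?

QilX is constitutively active in this strain.
With repressor QilX bound, *bexJ* is not transcribed.
So BexJ is not produced.
IrpW is produced constitutively and is active.
Diaminopimelate is present, so LutN is inactive.
With no repressor bound, *kulM* is transcribed.
So KulM is produced and active.
No repressor is bound and KulM is active, so *jovV* is transcribed.
So JovV is produced and active.
With repressor JovV bound, *irpA* is not transcribed.
So IrpA is not produced.
Citrulline is present, so TorF is active.
With repressor TorF bound, *cilG* is not transcribed.

OFF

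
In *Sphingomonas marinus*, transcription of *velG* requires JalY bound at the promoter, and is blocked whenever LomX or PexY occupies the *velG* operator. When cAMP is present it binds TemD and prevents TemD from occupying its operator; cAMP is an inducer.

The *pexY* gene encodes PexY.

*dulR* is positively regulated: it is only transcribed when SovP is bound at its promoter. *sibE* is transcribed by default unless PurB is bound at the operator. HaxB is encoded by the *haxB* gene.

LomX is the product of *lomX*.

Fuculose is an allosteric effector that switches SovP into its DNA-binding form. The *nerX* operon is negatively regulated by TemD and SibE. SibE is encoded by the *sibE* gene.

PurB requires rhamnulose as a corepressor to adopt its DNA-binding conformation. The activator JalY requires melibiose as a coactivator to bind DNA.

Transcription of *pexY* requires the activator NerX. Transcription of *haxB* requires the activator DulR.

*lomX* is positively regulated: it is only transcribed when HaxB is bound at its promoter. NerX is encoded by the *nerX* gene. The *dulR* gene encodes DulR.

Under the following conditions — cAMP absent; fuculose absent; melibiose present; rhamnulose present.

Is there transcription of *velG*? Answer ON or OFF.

Fuculose is absent, so SovP is inactive.
Required activator SovP is absent, so *dulR* is not transcribed.
So DulR is not produced.
Required activator DulR is absent, so *haxB* is not transcribed.
So HaxB is not produced.
Required activator HaxB is absent, so *lomX* is not transcribed.
So LomX is not produced.
Melibiose is present, so JalY is active.
cAMP is absent, so TemD is active.
Rhamnulose is present, so PurB is active.
With repressor PurB bound, *sibE* is not transcribed.
So SibE is not produced.
With repressor TemD bound, *nerX* is not transcribed.
So NerX is not produced.
Required activator NerX is absent, so *pexY* is not transcribed.
So PexY is not produced.
No repressor is bound and JalY is active, so *velG* is transcribed.

ON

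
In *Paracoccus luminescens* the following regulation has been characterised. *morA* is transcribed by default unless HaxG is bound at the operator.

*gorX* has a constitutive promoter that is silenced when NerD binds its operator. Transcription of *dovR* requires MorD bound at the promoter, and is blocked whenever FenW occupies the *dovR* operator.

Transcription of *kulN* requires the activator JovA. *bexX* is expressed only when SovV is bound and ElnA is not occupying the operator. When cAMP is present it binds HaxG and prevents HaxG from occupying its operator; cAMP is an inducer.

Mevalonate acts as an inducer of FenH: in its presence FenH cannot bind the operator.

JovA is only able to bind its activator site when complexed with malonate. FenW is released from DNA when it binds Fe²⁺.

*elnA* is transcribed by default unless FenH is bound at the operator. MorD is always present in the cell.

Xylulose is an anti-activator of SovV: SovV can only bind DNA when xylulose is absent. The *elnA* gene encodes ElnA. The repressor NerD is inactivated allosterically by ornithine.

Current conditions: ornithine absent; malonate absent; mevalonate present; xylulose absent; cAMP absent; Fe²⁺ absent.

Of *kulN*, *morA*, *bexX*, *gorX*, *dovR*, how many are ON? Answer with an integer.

Malonate is absent, so JovA is inactive.
Required activator JovA is absent, so *kulN* is not transcribed.
→ *kulN* is OFF.
cAMP is absent, so HaxG is active.
With repressor HaxG bound, *morA* is not transcribed.
→ *morA* is OFF.
Xylulose is absent, so SovV is active.
Mevalonate is present, so FenH is inactive.
With no repressor bound, *elnA* is transcribed.
So ElnA is produced and active.
With repressor ElnA bound, *bexX* is not transcribed.
→ *bexX* is OFF.
Ornithine is absent, so NerD is active.
With repressor NerD bound, *gorX* is not transcribed.
→ *gorX* is OFF.
MorD is produced constitutively and is active.
Fe²⁺ is absent, so FenW is active.
With repressor FenW bound, *dovR* is not transcribed.
→ *dovR* is OFF.
0 of the 5 genes are transcribed.

0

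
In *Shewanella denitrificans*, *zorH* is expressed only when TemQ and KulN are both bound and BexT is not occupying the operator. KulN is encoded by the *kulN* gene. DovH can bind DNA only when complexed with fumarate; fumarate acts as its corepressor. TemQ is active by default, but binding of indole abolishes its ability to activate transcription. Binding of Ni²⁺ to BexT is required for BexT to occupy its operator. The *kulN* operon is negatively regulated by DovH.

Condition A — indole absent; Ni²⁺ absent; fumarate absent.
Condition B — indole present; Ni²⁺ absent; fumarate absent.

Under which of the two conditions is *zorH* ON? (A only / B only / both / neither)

Condition A:
Indole is absent, so TemQ is active.
Ni²⁺ is absent, so BexT is inactive.
Fumarate is absent, so DovH is inactive.
With no repressor bound, *kulN* is transcribed.
So KulN is produced and active.
No repressor is bound and TemQ and KulN are active, so *zorH* is transcribed.
→ *zorH* is ON in A.
Condition B:
Indole is present, so TemQ is inactive.
Ni²⁺ is absent, so BexT is inactive.
Fumarate is absent, so DovH is inactive.
With no repressor bound, *kulN* is transcribed.
So KulN is produced and active.
Required activator TemQ is absent, so *zorH* is not transcribed.
→ *zorH* is OFF in B.

A only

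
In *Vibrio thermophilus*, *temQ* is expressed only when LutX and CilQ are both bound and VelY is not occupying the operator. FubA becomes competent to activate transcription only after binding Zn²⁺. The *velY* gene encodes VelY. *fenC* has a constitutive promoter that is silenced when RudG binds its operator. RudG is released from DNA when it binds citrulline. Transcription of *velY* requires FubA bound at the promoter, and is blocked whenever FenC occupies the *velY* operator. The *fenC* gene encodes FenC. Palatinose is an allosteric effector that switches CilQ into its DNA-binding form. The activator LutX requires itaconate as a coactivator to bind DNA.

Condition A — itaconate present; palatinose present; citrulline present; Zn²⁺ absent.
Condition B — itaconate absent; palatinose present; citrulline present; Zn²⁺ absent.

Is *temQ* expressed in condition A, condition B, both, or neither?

A only

Condition A:
Itaconate is present, so LutX is active.
Palatinose is present, so CilQ is active.
Citrulline is present, so RudG is inactive.
With no repressor bound, *fenC* is transcribed.
So FenC is produced and active.
Zn²⁺ is absent, so FubA is inactive.
With repressor FenC bound, *velY* is not transcribed.
So VelY is not produced.
No repressor is bound and LutX and CilQ are active, so *temQ* is transcribed.
→ *temQ* is ON in A.
Condition B:
Itaconate is absent, so LutX is inactive.
Palatinose is present, so CilQ is active.
Citrulline is present, so RudG is inactive.
With no repressor bound, *fenC* is transcribed.
So FenC is produced and active.
Zn²⁺ is absent, so FubA is inactive.
With repressor FenC bound, *velY* is not transcribed.
So VelY is not produced.
Required activator LutX is absent, so *temQ* is not transcribed.
→ *temQ* is OFF in B.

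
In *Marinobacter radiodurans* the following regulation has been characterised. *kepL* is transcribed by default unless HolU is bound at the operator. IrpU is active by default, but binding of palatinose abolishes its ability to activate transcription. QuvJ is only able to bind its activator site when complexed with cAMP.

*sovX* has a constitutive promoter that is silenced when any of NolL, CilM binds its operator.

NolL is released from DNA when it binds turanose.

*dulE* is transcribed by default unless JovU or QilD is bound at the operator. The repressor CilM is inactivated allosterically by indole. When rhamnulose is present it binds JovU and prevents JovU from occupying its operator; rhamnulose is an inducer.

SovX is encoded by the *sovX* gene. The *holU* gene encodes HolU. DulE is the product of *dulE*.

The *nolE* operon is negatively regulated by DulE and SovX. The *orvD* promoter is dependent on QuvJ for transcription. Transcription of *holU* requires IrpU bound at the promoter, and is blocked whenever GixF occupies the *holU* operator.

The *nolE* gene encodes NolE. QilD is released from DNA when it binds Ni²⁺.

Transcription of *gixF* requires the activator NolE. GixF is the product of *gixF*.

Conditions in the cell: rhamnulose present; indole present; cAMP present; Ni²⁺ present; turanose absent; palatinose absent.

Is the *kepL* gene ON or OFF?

OFF

Rhamnulose is present, so JovU is inactive.
Ni²⁺ is present, so QilD is inactive.
With no repressor bound, *dulE* is transcribed.
So DulE is produced and active.
Turanose is absent, so NolL is active.
Indole is present, so CilM is inactive.
With repressor NolL bound, *sovX* is not transcribed.
So SovX is not produced.
With repressor DulE bound, *nolE* is not transcribed.
So NolE is not produced.
Required activator NolE is absent, so *gixF* is not transcribed.
So GixF is not produced.
Palatinose is absent, so IrpU is active.
No repressor is bound and IrpU is active, so *holU* is transcribed.
So HolU is produced and active.
With repressor HolU bound, *kepL* is not transcribed.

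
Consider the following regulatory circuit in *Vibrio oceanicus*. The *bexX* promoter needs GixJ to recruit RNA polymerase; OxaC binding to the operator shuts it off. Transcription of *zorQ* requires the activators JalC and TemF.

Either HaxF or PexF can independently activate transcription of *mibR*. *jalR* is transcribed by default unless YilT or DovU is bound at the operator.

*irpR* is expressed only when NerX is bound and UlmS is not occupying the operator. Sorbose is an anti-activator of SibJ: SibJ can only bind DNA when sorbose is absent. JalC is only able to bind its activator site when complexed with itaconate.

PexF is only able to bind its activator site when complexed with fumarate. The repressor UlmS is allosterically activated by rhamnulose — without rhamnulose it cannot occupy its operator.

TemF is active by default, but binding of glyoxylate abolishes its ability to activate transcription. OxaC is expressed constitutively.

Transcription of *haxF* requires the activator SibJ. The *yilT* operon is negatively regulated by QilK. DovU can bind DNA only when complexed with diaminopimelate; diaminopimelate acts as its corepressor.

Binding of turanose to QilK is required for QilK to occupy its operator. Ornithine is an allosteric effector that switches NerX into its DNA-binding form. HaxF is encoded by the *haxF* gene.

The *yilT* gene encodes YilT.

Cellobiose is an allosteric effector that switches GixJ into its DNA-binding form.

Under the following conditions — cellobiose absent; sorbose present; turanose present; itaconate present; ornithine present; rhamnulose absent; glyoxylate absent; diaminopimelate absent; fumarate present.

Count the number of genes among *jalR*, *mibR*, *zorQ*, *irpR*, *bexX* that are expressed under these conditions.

4

Turanose is present, so QilK is active.
With repressor QilK bound, *yilT* is not transcribed.
So YilT is not produced.
Diaminopimelate is absent, so DovU is inactive.
With no repressor bound, *jalR* is transcribed.
→ *jalR* is ON.
Sorbose is present, so SibJ is inactive.
Required activator SibJ is absent, so *haxF* is not transcribed.
So HaxF is not produced.
Fumarate is present, so PexF is active.
Activator PexF is present, so *mibR* is transcribed.
→ *mibR* is ON.
Itaconate is present, so JalC is active.
Glyoxylate is absent, so TemF is active.
No repressor is bound and JalC and TemF are active, so *zorQ* is transcribed.
→ *zorQ* is ON.
Rhamnulose is absent, so UlmS is inactive.
Ornithine is present, so NerX is active.
No repressor is bound and NerX is active, so *irpR* is transcribed.
→ *irpR* is ON.
Cellobiose is absent, so GixJ is inactive.
OxaC is produced constitutively and is active.
With repressor OxaC bound, *bexX* is not transcribed.
→ *bexX* is OFF.
4 of the 5 genes are transcribed.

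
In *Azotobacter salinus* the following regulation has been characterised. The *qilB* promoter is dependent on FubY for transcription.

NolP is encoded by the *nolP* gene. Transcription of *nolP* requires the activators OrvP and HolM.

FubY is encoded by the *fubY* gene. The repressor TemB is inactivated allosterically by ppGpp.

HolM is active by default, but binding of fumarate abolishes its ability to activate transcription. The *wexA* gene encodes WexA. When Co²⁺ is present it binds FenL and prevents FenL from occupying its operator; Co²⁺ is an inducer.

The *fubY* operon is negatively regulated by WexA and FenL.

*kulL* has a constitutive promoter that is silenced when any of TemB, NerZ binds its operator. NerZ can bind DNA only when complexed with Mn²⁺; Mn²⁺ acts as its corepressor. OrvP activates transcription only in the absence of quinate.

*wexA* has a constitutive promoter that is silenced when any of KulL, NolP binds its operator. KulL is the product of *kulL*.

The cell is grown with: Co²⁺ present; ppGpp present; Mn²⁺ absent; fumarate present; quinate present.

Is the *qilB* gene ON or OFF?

ON

ppGpp is present, so TemB is inactive.
Mn²⁺ is absent, so NerZ is inactive.
With no repressor bound, *kulL* is transcribed.
So KulL is produced and active.
Quinate is present, so OrvP is inactive.
Fumarate is present, so HolM is inactive.
Required activator OrvP is absent, so *nolP* is not transcribed.
So NolP is not produced.
With repressor KulL bound, *wexA* is not transcribed.
So WexA is not produced.
Co²⁺ is present, so FenL is inactive.
With no repressor bound, *fubY* is transcribed.
So FubY is produced and active.
No repressor is bound and FubY is active, so *qilB* is transcribed.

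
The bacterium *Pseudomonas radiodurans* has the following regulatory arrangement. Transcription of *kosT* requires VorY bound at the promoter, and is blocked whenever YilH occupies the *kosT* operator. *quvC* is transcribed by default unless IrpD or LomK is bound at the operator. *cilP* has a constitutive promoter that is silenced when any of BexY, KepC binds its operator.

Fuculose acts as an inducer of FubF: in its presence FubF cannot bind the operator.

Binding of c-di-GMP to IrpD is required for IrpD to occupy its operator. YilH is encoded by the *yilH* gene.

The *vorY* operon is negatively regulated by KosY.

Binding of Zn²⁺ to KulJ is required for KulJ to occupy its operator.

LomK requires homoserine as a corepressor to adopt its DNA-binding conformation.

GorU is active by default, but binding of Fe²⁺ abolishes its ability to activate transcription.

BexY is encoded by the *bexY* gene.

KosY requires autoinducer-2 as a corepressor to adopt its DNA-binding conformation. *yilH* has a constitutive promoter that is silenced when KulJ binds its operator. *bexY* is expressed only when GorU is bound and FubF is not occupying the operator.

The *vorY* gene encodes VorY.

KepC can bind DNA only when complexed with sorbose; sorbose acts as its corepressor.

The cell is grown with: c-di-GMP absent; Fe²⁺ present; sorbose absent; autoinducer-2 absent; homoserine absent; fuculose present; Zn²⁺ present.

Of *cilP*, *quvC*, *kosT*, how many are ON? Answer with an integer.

3

Fuculose is present, so FubF is inactive.
Fe²⁺ is present, so GorU is inactive.
Required activator GorU is absent, so *bexY* is not transcribed.
So BexY is not produced.
Sorbose is absent, so KepC is inactive.
With no repressor bound, *cilP* is transcribed.
→ *cilP* is ON.
c-di-GMP is absent, so IrpD is inactive.
Homoserine is absent, so LomK is inactive.
With no repressor bound, *quvC* is transcribed.
→ *quvC* is ON.
Autoinducer-2 is absent, so KosY is inactive.
With no repressor bound, *vorY* is transcribed.
So VorY is produced and active.
Zn²⁺ is present, so KulJ is active.
With repressor KulJ bound, *yilH* is not transcribed.
So YilH is not produced.
No repressor is bound and VorY is active, so *kosT* is transcribed.
→ *kosT* is ON.
3 of the 3 genes are transcribed.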